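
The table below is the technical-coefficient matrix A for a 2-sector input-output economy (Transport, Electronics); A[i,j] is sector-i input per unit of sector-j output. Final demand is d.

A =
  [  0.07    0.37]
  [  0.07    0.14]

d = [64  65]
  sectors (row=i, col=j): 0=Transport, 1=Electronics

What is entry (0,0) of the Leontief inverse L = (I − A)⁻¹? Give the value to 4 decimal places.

Form M = I − A:
  [  0.93   -0.37]
  [ -0.07    0.86]
Leontief inverse L = M⁻¹:
  [  1.1113    0.4781]
  [  0.0905    1.2017]
Total output x = L · d:
  x_0 = 1.1113·64 + 0.4781·65 = 102.1967
  x_1 = 0.0905·64 + 1.2017·65 = 83.8997

L[0,0] = 1.1113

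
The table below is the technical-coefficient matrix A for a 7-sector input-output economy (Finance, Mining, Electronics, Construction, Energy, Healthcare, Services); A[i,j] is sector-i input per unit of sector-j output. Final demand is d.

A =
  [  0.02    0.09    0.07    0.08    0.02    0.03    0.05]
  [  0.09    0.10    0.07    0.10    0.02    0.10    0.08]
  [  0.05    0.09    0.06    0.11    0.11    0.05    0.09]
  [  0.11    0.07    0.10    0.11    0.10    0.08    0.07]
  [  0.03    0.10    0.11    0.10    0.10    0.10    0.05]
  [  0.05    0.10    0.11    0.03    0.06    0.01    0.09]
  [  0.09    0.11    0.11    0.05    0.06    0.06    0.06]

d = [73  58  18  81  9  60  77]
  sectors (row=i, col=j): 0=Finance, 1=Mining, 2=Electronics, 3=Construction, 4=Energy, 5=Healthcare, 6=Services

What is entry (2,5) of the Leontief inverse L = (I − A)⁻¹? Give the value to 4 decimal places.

L[2,5] = 0.1315

Form M = I − A:
  [  0.98   -0.09   -0.07   -0.08   -0.02   -0.03   -0.05]
  [ -0.09    0.90   -0.07   -0.10   -0.02   -0.10   -0.08]
  [ -0.05   -0.09    0.94   -0.11   -0.11   -0.05   -0.09]
  [ -0.11   -0.07   -0.10    0.89   -0.10   -0.08   -0.07]
  [ -0.03   -0.10   -0.11   -0.10    0.90   -0.10   -0.05]
  [ -0.05   -0.10   -0.11   -0.03   -0.06    0.99   -0.09]
  [ -0.09   -0.11   -0.11   -0.05   -0.06   -0.06    0.94]
Leontief inverse L = M⁻¹:
  [  1.0756    0.1635    0.1390    0.1493    0.0737    0.0821    0.1073]
  [  0.1694    1.2110    0.1747    0.1988    0.0966    0.1721    0.1652]
  [  0.1315    0.2047    1.1706    0.2157    0.1950    0.1315    0.1755]
  [  0.1970    0.1977    0.2216    1.2277    0.1944    0.1660    0.1662]
  [  0.1143    0.2205    0.2249    0.2109    1.1912    0.1831    0.1430]
  [  0.1138    0.1925    0.1941    0.1151    0.1256    1.0744    0.1591]
  [  0.1632    0.2182    0.2093    0.1489    0.1356    0.1325    1.1421]
Total output x = L · d:
  x_0 = 1.0756·73 + 0.1635·58 + 0.1390·18 + 0.1493·81 + 0.0737·9 + 0.0821·60 + 0.1073·77 = 116.4539
  x_1 = 0.1694·73 + 1.2110·58 + 0.1747·18 + 0.1988·81 + 0.0966·9 + 0.1721·60 + 0.1652·77 = 125.7744
  x_2 = 0.1315·73 + 0.2047·58 + 1.1706·18 + 0.2157·81 + 0.1950·9 + 0.1315·60 + 0.1755·77 = 83.1815
  x_3 = 0.1970·73 + 0.1977·58 + 0.2216·18 + 1.2277·81 + 0.1944·9 + 0.1660·60 + 0.1662·77 = 153.7846
  x_4 = 0.1143·73 + 0.2205·58 + 0.2249·18 + 0.2109·81 + 1.1912·9 + 0.1831·60 + 0.1430·77 = 74.9880
  x_5 = 0.1138·73 + 0.1925·58 + 0.1941·18 + 0.1151·81 + 0.1256·9 + 1.0744·60 + 0.1591·77 = 110.1406
  x_6 = 0.1632·73 + 0.2182·58 + 0.2093·18 + 0.1489·81 + 0.1356·9 + 0.1325·60 + 1.1421·77 = 137.5138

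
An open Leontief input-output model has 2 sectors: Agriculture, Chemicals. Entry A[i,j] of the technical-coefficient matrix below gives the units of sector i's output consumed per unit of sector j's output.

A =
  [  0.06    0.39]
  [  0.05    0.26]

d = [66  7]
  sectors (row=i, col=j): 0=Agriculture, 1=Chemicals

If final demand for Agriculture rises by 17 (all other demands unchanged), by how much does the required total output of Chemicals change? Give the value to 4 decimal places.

1.2572

Form M = I − A:
  [  0.94   -0.39]
  [ -0.05    0.74]
Leontief inverse L = M⁻¹:
  [  1.0945    0.5768]
  [  0.0740    1.3903]
Total output x = L · d:
  x_0 = 1.0945·66 + 0.5768·7 = 76.2757
  x_1 = 0.0740·66 + 1.3903·7 = 14.6132
Δx_1 = L[1,0] · Δd_0 = 0.0740 · 17 = 1.2572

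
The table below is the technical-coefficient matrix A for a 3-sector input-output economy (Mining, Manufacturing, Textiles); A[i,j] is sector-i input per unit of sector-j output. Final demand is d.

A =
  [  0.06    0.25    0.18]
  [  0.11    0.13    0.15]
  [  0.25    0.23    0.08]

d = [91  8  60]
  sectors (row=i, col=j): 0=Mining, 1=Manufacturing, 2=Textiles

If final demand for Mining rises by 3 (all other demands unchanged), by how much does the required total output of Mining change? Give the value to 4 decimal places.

3.5814

Form M = I − A:
  [  0.94   -0.25   -0.18]
  [ -0.11    0.87   -0.15]
  [ -0.25   -0.23    0.92]
Leontief inverse L = M⁻¹:
  [  1.1938    0.4230    0.3025]
  [  0.2162    1.2778    0.2506]
  [  0.3784    0.4344    1.2318]
Total output x = L · d:
  x_0 = 1.1938·91 + 0.4230·8 + 0.3025·60 = 130.1721
  x_1 = 0.2162·91 + 1.2778·8 + 0.2506·60 = 44.9339
  x_2 = 0.3784·91 + 0.4344·8 + 1.2318·60 = 111.8237
Δx_0 = L[0,0] · Δd_0 = 1.1938 · 3 = 3.5814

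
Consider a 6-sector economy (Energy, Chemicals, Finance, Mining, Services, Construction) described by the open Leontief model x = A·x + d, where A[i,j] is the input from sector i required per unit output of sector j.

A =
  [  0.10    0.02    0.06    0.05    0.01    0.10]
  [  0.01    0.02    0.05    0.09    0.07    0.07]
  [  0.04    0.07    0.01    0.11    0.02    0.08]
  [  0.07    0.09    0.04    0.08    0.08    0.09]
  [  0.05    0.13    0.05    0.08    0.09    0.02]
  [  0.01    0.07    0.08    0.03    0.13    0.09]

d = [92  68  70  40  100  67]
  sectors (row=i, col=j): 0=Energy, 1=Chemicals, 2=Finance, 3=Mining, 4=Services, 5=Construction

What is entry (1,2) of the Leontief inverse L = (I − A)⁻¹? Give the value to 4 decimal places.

Form M = I − A:
  [  0.90   -0.02   -0.06   -0.05   -0.01   -0.10]
  [ -0.01    0.98   -0.05   -0.09   -0.07   -0.07]
  [ -0.04   -0.07    0.99   -0.11   -0.02   -0.08]
  [ -0.07   -0.09   -0.04    0.92   -0.08   -0.09]
  [ -0.05   -0.13   -0.05   -0.08    0.91   -0.02]
  [ -0.01   -0.07   -0.08   -0.03   -0.13    0.91]
Leontief inverse L = M⁻¹:
  [  1.1265    0.0538    0.0886    0.0859    0.0468    0.1452]
  [  0.0323    1.0603    0.0748    0.1275    0.1100    0.1067]
  [  0.0636    0.1060    1.0383    0.1474    0.0621    0.1224]
  [  0.1020    0.1395    0.0773    1.1317    0.1336    0.1436]
  [  0.0798    0.1752    0.0819    0.1323    1.1363    0.0675]
  [  0.0352    0.1211    0.1123    0.0799    0.1812    1.1338]
Total output x = L · d:
  x_0 = 1.1265·92 + 0.0538·68 + 0.0886·70 + 0.0859·40 + 0.0468·100 + 0.1452·67 = 131.3395
  x_1 = 0.0323·92 + 1.0603·68 + 0.0748·70 + 0.1275·40 + 0.1100·100 + 0.1067·67 = 103.5668
  x_2 = 0.0636·92 + 0.1060·68 + 1.0383·70 + 0.1474·40 + 0.0621·100 + 0.1224·67 = 106.0392
  x_3 = 0.1020·92 + 0.1395·68 + 0.0773·70 + 1.1317·40 + 0.1336·100 + 0.1436·67 = 92.5277
  x_4 = 0.0798·92 + 0.1752·68 + 0.0819·70 + 0.1323·40 + 1.1363·100 + 0.0675·67 = 148.4254
  x_5 = 0.0352·92 + 0.1211·68 + 0.1123·70 + 0.0799·40 + 0.1812·100 + 1.1338·67 = 116.6125

L[1,2] = 0.0748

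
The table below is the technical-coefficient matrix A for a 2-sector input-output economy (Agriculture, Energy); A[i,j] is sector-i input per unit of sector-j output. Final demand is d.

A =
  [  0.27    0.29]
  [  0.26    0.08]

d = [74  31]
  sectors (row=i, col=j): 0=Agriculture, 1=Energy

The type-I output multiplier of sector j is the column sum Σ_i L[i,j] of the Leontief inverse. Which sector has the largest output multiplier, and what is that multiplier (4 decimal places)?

Agriculture (1.9792)

Form M = I − A:
  [  0.73   -0.29]
  [ -0.26    0.92]
Leontief inverse L = M⁻¹:
  [  1.5431    0.4864]
  [  0.4361    1.2244]
Total output x = L · d:
  x_0 = 1.5431·74 + 0.4864·31 = 129.2687
  x_1 = 0.4361·74 + 1.2244·31 = 70.2281
Output multipliers (column sums of L):
  Agriculture: 1.9792
  Energy: 1.7108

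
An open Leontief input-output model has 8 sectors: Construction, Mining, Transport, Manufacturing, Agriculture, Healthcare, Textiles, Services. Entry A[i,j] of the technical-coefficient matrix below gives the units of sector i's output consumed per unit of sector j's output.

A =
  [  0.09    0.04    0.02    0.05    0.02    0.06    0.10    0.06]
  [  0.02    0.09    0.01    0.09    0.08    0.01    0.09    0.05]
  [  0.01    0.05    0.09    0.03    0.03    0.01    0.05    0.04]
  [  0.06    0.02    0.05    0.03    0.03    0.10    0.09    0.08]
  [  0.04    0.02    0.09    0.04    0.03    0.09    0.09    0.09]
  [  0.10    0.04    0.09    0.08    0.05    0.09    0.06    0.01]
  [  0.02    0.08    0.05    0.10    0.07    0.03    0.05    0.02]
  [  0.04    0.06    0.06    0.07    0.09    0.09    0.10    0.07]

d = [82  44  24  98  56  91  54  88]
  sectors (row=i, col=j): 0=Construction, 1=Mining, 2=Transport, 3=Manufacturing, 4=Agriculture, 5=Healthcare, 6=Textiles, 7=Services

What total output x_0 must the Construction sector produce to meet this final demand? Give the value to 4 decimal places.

139.0193

Form M = I − A:
  [  0.91   -0.04   -0.02   -0.05   -0.02   -0.06   -0.10   -0.06]
  [ -0.02    0.91   -0.01   -0.09   -0.08   -0.01   -0.09   -0.05]
  [ -0.01   -0.05    0.91   -0.03   -0.03   -0.01   -0.05   -0.04]
  [ -0.06   -0.02   -0.05    0.97   -0.03   -0.10   -0.09   -0.08]
  [ -0.04   -0.02   -0.09   -0.04    0.97   -0.09   -0.09   -0.09]
  [ -0.10   -0.04   -0.09   -0.08   -0.05    0.91   -0.06   -0.01]
  [ -0.02   -0.08   -0.05   -0.10   -0.07   -0.03    0.95   -0.02]
  [ -0.04   -0.06   -0.06   -0.07   -0.09   -0.09   -0.10    0.93]
Leontief inverse L = M⁻¹:
  [  1.1309    0.0826    0.0639    0.1035    0.0620    0.1089    0.1633    0.0997]
  [  0.0544    1.1326    0.0543    0.1423    0.1236    0.0590    0.1548    0.0949]
  [  0.0300    0.0798    1.1229    0.0635    0.0587    0.0377    0.0909    0.0680]
  [  0.1027    0.0637    0.1014    1.0854    0.0742    0.1521    0.1543    0.1199]
  [  0.0818    0.0662    0.1458    0.0968    1.0766    0.1431    0.1567    0.1325]
  [  0.1477    0.0850    0.1449    0.1358    0.0924    1.1451    0.1311    0.0561]
  [  0.0534    0.1180    0.0936    0.1461    0.1079    0.0752    1.1096    0.0615]
  [  0.0898    0.1139    0.1245    0.1376    0.1447    0.1551    0.1817    1.1240]
Total output x = L · d:
  x_0 = 1.1309·82 + 0.0826·44 + 0.0639·24 + 0.1035·98 + 0.0620·56 + 0.1089·91 + 0.1633·54 + 0.0997·88 = 139.0193
  x_1 = 0.0544·82 + 1.1326·44 + 0.0543·24 + 0.1423·98 + 0.1236·56 + 0.0590·91 + 0.1548·54 + 0.0949·88 = 98.5433
  x_2 = 0.0300·82 + 0.0798·44 + 1.1229·24 + 0.0635·98 + 0.0587·56 + 0.0377·91 + 0.0909·54 + 0.0680·88 = 56.7640
  x_3 = 0.1027·82 + 0.0637·44 + 0.1014·24 + 1.0854·98 + 0.0742·56 + 0.1521·91 + 0.1543·54 + 0.1199·88 = 156.9162
  x_4 = 0.0818·82 + 0.0662·44 + 0.1458·24 + 0.0968·98 + 1.0766·56 + 0.1431·91 + 0.1567·54 + 0.1325·88 = 116.0332
  x_5 = 0.1477·82 + 0.0850·44 + 0.1449·24 + 0.1358·98 + 0.0924·56 + 1.1451·91 + 0.1311·54 + 0.0561·88 = 154.0289
  x_6 = 0.0534·82 + 0.1180·44 + 0.0936·24 + 0.1461·98 + 0.1079·56 + 0.0752·91 + 1.1096·54 + 0.0615·88 = 104.3502
  x_7 = 0.0898·82 + 0.1139·44 + 0.1245·24 + 0.1376·98 + 0.1447·56 + 0.1551·91 + 0.1817·54 + 1.1240·88 = 159.7892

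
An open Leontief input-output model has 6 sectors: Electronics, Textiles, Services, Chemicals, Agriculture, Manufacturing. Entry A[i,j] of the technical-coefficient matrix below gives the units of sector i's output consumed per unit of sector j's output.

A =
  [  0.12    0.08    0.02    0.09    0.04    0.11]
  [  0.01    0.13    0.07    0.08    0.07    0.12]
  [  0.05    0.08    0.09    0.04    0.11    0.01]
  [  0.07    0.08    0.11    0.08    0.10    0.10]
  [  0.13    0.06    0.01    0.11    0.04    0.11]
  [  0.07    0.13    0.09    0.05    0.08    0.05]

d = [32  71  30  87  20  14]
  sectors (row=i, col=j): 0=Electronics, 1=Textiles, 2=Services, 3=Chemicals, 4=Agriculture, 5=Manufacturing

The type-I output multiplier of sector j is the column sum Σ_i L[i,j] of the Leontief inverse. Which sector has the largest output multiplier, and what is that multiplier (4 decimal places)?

Form M = I − A:
  [  0.88   -0.08   -0.02   -0.09   -0.04   -0.11]
  [ -0.01    0.87   -0.07   -0.08   -0.07   -0.12]
  [ -0.05   -0.08    0.91   -0.04   -0.11   -0.01]
  [ -0.07   -0.08   -0.11    0.92   -0.10   -0.10]
  [ -0.13   -0.06   -0.01   -0.11    0.96   -0.11]
  [ -0.07   -0.13   -0.09   -0.05   -0.08    0.95]
Leontief inverse L = M⁻¹:
  [  1.1850    0.1654    0.0773    0.1561    0.1021    0.1872]
  [  0.0691    1.2202    0.1338    0.1458    0.1386    0.1949]
  [  0.1028    0.1439    1.1324    0.0948    0.1603    0.0705]
  [  0.1441    0.1749    0.1762    1.1547    0.1744    0.1824]
  [  0.1974    0.1447    0.0676    0.1768    1.1023    0.1881]
  [  0.1307    0.2142    0.1462    0.1161    0.1437    1.1252]
Total output x = L · d:
  x_0 = 1.1850·32 + 0.1654·71 + 0.0773·30 + 0.1561·87 + 0.1021·20 + 0.1872·14 = 70.2255
  x_1 = 0.0691·32 + 1.2202·71 + 0.1338·30 + 0.1458·87 + 0.1386·20 + 0.1949·14 = 111.0465
  x_2 = 0.1028·32 + 0.1439·71 + 1.1324·30 + 0.0948·87 + 0.1603·20 + 0.0705·14 = 59.9207
  x_3 = 0.1441·32 + 0.1749·71 + 0.1762·30 + 1.1547·87 + 0.1744·20 + 0.1824·14 = 128.8149
  x_4 = 0.1974·32 + 0.1447·71 + 0.0676·30 + 0.1768·87 + 1.1023·20 + 0.1881·14 = 58.6839
  x_5 = 0.1307·32 + 0.2142·71 + 0.1462·30 + 0.1161·87 + 0.1437·20 + 1.1252·14 = 52.5054
Output multipliers (column sums of L):
  Electronics: 1.8291
  Textiles: 2.0634
  Services: 1.7335
  Chemicals: 1.8443
  Agriculture: 1.8214
  Manufacturing: 1.9483

Textiles (2.0634)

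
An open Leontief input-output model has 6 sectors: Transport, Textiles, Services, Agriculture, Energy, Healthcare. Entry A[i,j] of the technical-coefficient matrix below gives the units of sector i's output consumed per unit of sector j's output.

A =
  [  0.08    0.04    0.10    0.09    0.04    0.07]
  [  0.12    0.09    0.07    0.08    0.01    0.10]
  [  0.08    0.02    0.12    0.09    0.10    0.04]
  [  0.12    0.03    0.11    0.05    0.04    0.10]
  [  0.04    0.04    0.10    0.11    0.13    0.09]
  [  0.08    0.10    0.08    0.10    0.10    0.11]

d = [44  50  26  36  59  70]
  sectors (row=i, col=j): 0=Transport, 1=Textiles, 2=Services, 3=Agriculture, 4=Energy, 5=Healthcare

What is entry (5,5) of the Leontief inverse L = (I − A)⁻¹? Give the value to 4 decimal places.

Form M = I − A:
  [  0.92   -0.04   -0.10   -0.09   -0.04   -0.07]
  [ -0.12    0.91   -0.07   -0.08   -0.01   -0.10]
  [ -0.08   -0.02    0.88   -0.09   -0.10   -0.04]
  [ -0.12   -0.03   -0.11    0.95   -0.04   -0.10]
  [ -0.04   -0.04   -0.10   -0.11    0.87   -0.09]
  [ -0.08   -0.10   -0.08   -0.10   -0.10    0.89]
Leontief inverse L = M⁻¹:
  [  1.1495    0.0788    0.1800    0.1580    0.0972    0.1349]
  [  0.2006    1.1385    0.1565    0.1560    0.0676    0.1751]
  [  0.1505    0.0577    1.2073    0.1641    0.1663    0.1078]
  [  0.1925    0.0730    0.1954    1.1253    0.1033    0.1690]
  [  0.1218    0.0882    0.1982    0.1957    1.2077    0.1725]
  [  0.1747    0.1583    0.1865    0.1949    0.1786    1.2035]
Total output x = L · d:
  x_0 = 1.1495·44 + 0.0788·50 + 0.1800·26 + 0.1580·36 + 0.0972·59 + 0.1349·70 = 80.0652
  x_1 = 0.2006·44 + 1.1385·50 + 0.1565·26 + 0.1560·36 + 0.0676·59 + 0.1751·70 = 91.6789
  x_2 = 0.1505·44 + 0.0577·50 + 1.2073·26 + 0.1641·36 + 0.1663·59 + 0.1078·70 = 64.1653
  x_3 = 0.1925·44 + 0.0730·50 + 0.1954·26 + 1.1253·36 + 0.1033·59 + 0.1690·70 = 75.6346
  x_4 = 0.1218·44 + 0.0882·50 + 0.1982·26 + 0.1957·36 + 1.2077·59 + 0.1725·70 = 105.2969
  x_5 = 0.1747·44 + 0.1583·50 + 0.1865·26 + 0.1949·36 + 0.1786·59 + 1.2035·70 = 122.2466

L[5,5] = 1.2035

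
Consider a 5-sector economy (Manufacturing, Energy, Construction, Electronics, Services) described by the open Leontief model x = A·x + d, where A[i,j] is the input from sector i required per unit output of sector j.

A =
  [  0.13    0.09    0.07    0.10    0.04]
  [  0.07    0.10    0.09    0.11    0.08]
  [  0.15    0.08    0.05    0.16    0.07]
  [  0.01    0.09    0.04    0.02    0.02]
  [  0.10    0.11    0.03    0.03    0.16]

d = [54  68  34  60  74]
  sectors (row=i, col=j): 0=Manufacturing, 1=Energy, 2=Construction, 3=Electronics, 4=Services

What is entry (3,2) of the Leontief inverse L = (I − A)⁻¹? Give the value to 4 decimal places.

Form M = I − A:
  [  0.87   -0.09   -0.07   -0.10   -0.04]
  [ -0.07    0.90   -0.09   -0.11   -0.08]
  [ -0.15   -0.08    0.95   -0.16   -0.07]
  [ -0.01   -0.09   -0.04    0.98   -0.02]
  [ -0.10   -0.11   -0.03   -0.03    0.84]
Leontief inverse L = M⁻¹:
  [  1.1928    0.1556    0.1121    0.1601    0.0848]
  [  0.1341    1.1696    0.1321    0.1706    0.1328]
  [  0.2183    0.1565    1.0968    0.2226    0.1220]
  [  0.0368    0.1191    0.0595    1.0486    0.0430]
  [  0.1687    0.1815    0.0719    0.0868    1.2239]
Total output x = L · d:
  x_0 = 1.1928·54 + 0.1556·68 + 0.1121·34 + 0.1601·60 + 0.0848·74 = 94.6831
  x_1 = 0.1341·54 + 1.1696·68 + 0.1321·34 + 0.1706·60 + 0.1328·74 = 111.3264
  x_2 = 0.2183·54 + 0.1565·68 + 1.0968·34 + 0.2226·60 + 0.1220·74 = 82.1040
  x_3 = 0.0368·54 + 0.1191·68 + 0.0595·34 + 1.0486·60 + 0.0430·74 = 78.2079
  x_4 = 0.1687·54 + 0.1815·68 + 0.0719·34 + 0.0868·60 + 1.2239·74 = 119.6709

L[3,2] = 0.0595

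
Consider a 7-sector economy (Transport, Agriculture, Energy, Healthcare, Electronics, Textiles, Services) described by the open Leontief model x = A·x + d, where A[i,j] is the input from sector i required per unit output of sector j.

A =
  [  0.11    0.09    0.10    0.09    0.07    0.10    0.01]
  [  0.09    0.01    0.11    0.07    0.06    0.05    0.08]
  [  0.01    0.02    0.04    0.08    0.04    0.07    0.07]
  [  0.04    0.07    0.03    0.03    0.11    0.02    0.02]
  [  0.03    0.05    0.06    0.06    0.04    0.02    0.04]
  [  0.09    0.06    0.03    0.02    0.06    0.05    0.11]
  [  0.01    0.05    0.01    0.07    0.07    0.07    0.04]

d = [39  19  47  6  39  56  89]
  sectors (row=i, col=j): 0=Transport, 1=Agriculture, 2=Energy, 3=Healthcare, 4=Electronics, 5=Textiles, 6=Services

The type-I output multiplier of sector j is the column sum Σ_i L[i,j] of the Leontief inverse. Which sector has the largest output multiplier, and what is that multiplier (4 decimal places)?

Electronics (1.7361)

Form M = I − A:
  [  0.89   -0.09   -0.10   -0.09   -0.07   -0.10   -0.01]
  [ -0.09    0.99   -0.11   -0.07   -0.06   -0.05   -0.08]
  [ -0.01   -0.02    0.96   -0.08   -0.04   -0.07   -0.07]
  [ -0.04   -0.07   -0.03    0.97   -0.11   -0.02   -0.02]
  [ -0.03   -0.05   -0.06   -0.06    0.96   -0.02   -0.04]
  [ -0.09   -0.06   -0.03   -0.02   -0.06    0.95   -0.11]
  [ -0.01   -0.05   -0.01   -0.07   -0.07   -0.07    0.96]
Leontief inverse L = M⁻¹:
  [  1.1664    0.1384    0.1555    0.1467    0.1309    0.1519    0.0609]
  [  0.1275    1.0500    0.1482    0.1169    0.1089    0.0930    0.1173]
  [  0.0348    0.0468    1.0627    0.1080    0.0752    0.0955    0.0981]
  [  0.0679    0.0948    0.0619    1.0622    0.1414    0.0454    0.0463]
  [  0.0538    0.0730    0.0858    0.0892    1.0715    0.0450    0.0646]
  [  0.1288    0.0963    0.0686    0.0640    0.1043    1.0905    0.1450]
  [  0.0374    0.0759    0.0362    0.0974    0.1039    0.0935    1.0681]
Total output x = L · d:
  x_0 = 1.1664·39 + 0.1384·19 + 0.1555·47 + 0.1467·6 + 0.1309·39 + 0.1519·56 + 0.0609·89 = 75.3416
  x_1 = 0.1275·39 + 1.0500·19 + 0.1482·47 + 0.1169·6 + 0.1089·39 + 0.0930·56 + 0.1173·89 = 52.4779
  x_2 = 0.0348·39 + 0.0468·19 + 1.0627·47 + 0.1080·6 + 0.0752·39 + 0.0955·56 + 0.0981·89 = 69.8571
  x_3 = 0.0679·39 + 0.0948·19 + 0.0619·47 + 1.0622·6 + 0.1414·39 + 0.0454·56 + 0.0463·89 = 25.9126
  x_4 = 0.0538·39 + 0.0730·19 + 0.0858·47 + 0.0892·6 + 1.0715·39 + 0.0450·56 + 0.0646·89 = 58.1060
  x_5 = 0.1288·39 + 0.0963·19 + 0.0686·47 + 0.0640·6 + 0.1043·39 + 1.0905·56 + 0.1450·89 = 88.5036
  x_6 = 0.0374·39 + 0.0759·19 + 0.0362·47 + 0.0974·6 + 0.1039·39 + 0.0935·56 + 1.0681·89 = 109.5338
Output multipliers (column sums of L):
  Transport: 1.6166
  Agriculture: 1.5752
  Energy: 1.6188
  Healthcare: 1.6843
  Electronics: 1.7361
  Textiles: 1.6149
  Services: 1.6003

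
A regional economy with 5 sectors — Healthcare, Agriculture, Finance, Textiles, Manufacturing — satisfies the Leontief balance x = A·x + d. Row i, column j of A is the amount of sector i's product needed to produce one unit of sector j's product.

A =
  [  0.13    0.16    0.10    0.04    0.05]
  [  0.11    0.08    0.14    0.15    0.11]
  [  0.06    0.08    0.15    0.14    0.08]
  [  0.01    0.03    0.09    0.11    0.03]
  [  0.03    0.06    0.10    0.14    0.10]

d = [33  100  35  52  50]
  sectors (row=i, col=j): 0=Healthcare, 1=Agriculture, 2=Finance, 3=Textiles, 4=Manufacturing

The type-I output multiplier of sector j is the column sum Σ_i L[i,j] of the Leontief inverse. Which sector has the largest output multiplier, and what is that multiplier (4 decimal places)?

Textiles (2.0704)

Form M = I − A:
  [  0.87   -0.16   -0.10   -0.04   -0.05]
  [ -0.11    0.92   -0.14   -0.15   -0.11]
  [ -0.06   -0.08    0.85   -0.14   -0.08]
  [ -0.01   -0.03   -0.09    0.89   -0.03]
  [ -0.03   -0.06   -0.10   -0.14    0.90]
Leontief inverse L = M⁻¹:
  [  1.2000    0.2395    0.2102    0.1462    0.1195]
  [  0.1744    1.1610    0.2624    0.2737    0.1840]
  [  0.1131    0.1466    1.2574    0.2503    0.1443]
  [  0.0331    0.0604    0.1447    1.1676    0.0610]
  [  0.0693    0.1111    0.1867    0.2326    1.1529]
Total output x = L · d:
  x_0 = 1.2000·33 + 0.2395·100 + 0.2102·35 + 0.1462·52 + 0.1195·50 = 84.4841
  x_1 = 0.1744·33 + 1.1610·100 + 0.2624·35 + 0.2737·52 + 0.1840·50 = 154.4773
  x_2 = 0.1131·33 + 0.1466·100 + 1.2574·35 + 0.2503·52 + 0.1443·50 = 82.6297
  x_3 = 0.0331·33 + 0.0604·100 + 0.1447·35 + 1.1676·52 + 0.0610·50 = 75.9616
  x_4 = 0.0693·33 + 0.1111·100 + 0.1867·35 + 0.2326·52 + 1.1529·50 = 89.6675
Output multipliers (column sums of L):
  Healthcare: 1.5900
  Agriculture: 1.7186
  Finance: 2.0613
  Textiles: 2.0704
  Manufacturing: 1.6617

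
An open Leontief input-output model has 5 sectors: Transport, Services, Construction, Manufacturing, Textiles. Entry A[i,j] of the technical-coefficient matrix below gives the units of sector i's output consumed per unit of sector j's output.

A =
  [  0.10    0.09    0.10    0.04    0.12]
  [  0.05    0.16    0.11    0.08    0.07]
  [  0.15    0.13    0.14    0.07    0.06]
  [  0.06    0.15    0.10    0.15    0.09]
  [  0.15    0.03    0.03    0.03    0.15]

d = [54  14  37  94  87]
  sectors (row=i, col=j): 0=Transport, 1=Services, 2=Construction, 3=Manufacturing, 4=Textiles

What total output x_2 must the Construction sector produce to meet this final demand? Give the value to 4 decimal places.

91.1701

Form M = I − A:
  [  0.90   -0.09   -0.10   -0.04   -0.12]
  [ -0.05    0.84   -0.11   -0.08   -0.07]
  [ -0.15   -0.13    0.86   -0.07   -0.06]
  [ -0.06   -0.15   -0.10    0.85   -0.09]
  [ -0.15   -0.03   -0.03   -0.03    0.85]
Leontief inverse L = M⁻¹:
  [  1.1917    0.1798    0.1798    0.0951    0.2058]
  [  0.1395    1.2685    0.2010    0.1479    0.1540]
  [  0.2583    0.2522    1.2475    0.1443    0.1606]
  [  0.1635    0.2763    0.2045    1.2337    0.1909]
  [  0.2301    0.0952    0.0901    0.0706    1.2306]
Total output x = L · d:
  x_0 = 1.1917·54 + 0.1798·14 + 0.1798·37 + 0.0951·94 + 0.2058·87 = 100.3660
  x_1 = 0.1395·54 + 1.2685·14 + 0.2010·37 + 0.1479·94 + 0.1540·87 = 60.0358
  x_2 = 0.2583·54 + 0.2522·14 + 1.2475·37 + 0.1443·94 + 0.1606·87 = 91.1701
  x_3 = 0.1635·54 + 0.2763·14 + 0.2045·37 + 1.2337·94 + 0.1909·87 = 152.8423
  x_4 = 0.2301·54 + 0.0952·14 + 0.0901·37 + 0.0706·94 + 1.2306·87 = 130.7957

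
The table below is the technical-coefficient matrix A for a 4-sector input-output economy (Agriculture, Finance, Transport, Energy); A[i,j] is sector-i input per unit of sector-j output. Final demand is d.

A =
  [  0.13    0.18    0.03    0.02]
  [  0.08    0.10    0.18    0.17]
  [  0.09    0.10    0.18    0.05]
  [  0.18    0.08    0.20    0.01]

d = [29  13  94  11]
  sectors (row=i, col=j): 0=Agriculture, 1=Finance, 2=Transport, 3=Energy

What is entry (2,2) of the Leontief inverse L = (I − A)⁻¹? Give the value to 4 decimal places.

L[2,2] = 1.2914

Form M = I − A:
  [  0.87   -0.18   -0.03   -0.02]
  [ -0.08    0.90   -0.18   -0.17]
  [ -0.09   -0.10    0.82   -0.05]
  [ -0.18   -0.08   -0.20    0.99]
Leontief inverse L = M⁻¹:
  [  1.2012    0.2602    0.1193    0.0750]
  [  0.1918    1.2061    0.3273    0.2275]
  [  0.1716    0.1868    1.2914    0.1008]
  [  0.2686    0.1825    0.3090    1.0625]
Total output x = L · d:
  x_0 = 1.2012·29 + 0.2602·13 + 0.1193·94 + 0.0750·11 = 50.2598
  x_1 = 0.1918·29 + 1.2061·13 + 0.3273·94 + 0.2275·11 = 54.5059
  x_2 = 0.1716·29 + 0.1868·13 + 1.2914·94 + 0.1008·11 = 129.9010
  x_3 = 0.2686·29 + 0.1825·13 + 0.3090·94 + 1.0625·11 = 50.8964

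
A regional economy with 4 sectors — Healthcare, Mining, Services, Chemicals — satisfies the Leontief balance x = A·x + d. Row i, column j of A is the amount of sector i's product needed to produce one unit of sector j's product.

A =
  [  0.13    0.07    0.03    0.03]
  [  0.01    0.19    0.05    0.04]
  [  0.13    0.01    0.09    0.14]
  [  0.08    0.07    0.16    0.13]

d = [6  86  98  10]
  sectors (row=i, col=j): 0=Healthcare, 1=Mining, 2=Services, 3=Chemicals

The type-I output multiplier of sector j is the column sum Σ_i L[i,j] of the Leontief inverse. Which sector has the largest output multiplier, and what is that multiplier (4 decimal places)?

Healthcare (1.5299)

Form M = I − A:
  [  0.87   -0.07   -0.03   -0.03]
  [ -0.01    0.81   -0.05   -0.04]
  [ -0.13   -0.01    0.91   -0.14]
  [ -0.08   -0.07   -0.16    0.87]
Leontief inverse L = M⁻¹:
  [  1.1636    0.1059    0.0536    0.0536]
  [  0.0331    1.2446    0.0821    0.0716]
  [  0.1888    0.0470    1.1415    0.1924]
  [  0.1444    0.1185    0.2215    1.1955]
Total output x = L · d:
  x_0 = 1.1636·6 + 0.1059·86 + 0.0536·98 + 0.0536·10 = 21.8740
  x_1 = 0.0331·6 + 1.2446·86 + 0.0821·98 + 0.0716·10 = 115.9951
  x_2 = 0.1888·6 + 0.0470·86 + 1.1415·98 + 0.1924·10 = 118.9716
  x_3 = 0.1444·6 + 0.1185·86 + 0.2215·98 + 1.1955·10 = 44.7184
Output multipliers (column sums of L):
  Healthcare: 1.5299
  Mining: 1.5160
  Services: 1.4987
  Chemicals: 1.5130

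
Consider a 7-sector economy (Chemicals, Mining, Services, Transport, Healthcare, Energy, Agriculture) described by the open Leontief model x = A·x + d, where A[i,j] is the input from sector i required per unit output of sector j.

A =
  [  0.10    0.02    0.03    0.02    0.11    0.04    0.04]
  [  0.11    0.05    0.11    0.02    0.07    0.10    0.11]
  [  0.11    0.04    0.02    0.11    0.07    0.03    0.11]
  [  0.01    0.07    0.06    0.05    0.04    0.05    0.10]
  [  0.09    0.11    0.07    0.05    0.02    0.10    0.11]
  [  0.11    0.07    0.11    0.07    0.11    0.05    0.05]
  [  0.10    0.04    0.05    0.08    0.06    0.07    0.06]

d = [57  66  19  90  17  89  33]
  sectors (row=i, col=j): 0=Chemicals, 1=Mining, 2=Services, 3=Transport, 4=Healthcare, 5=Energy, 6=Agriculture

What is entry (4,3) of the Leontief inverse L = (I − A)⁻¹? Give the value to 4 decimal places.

Form M = I − A:
  [  0.90   -0.02   -0.03   -0.02   -0.11   -0.04   -0.04]
  [ -0.11    0.95   -0.11   -0.02   -0.07   -0.10   -0.11]
  [ -0.11   -0.04    0.98   -0.11   -0.07   -0.03   -0.11]
  [ -0.01   -0.07   -0.06    0.95   -0.04   -0.05   -0.10]
  [ -0.09   -0.11   -0.07   -0.05    0.98   -0.10   -0.11]
  [ -0.11   -0.07   -0.11   -0.07   -0.11    0.95   -0.05]
  [ -0.10   -0.04   -0.05   -0.08   -0.06   -0.07    0.94]
Leontief inverse L = M⁻¹:
  [  1.1642    0.0601    0.0713    0.0564    0.1575    0.0841    0.0938]
  [  0.2148    1.1085    0.1754    0.0847    0.1498    0.1658    0.1948]
  [  0.1880    0.0902    1.0744    0.1589    0.1316    0.0869    0.1812]
  [  0.0776    0.1111    0.1074    1.0945    0.0898    0.0973    0.1610]
  [  0.1897    0.1653    0.1379    0.1096    1.0982    0.1653    0.1925]
  [  0.2094    0.1310    0.1749    0.1312    0.1847    1.1174    0.1397]
  [  0.1773    0.0881    0.1032    0.1280    0.1216    0.1227    1.1281]
Total output x = L · d:
  x_0 = 1.1642·57 + 0.0601·66 + 0.0713·19 + 0.0564·90 + 0.1575·17 + 0.0841·89 + 0.0938·33 = 90.0145
  x_1 = 0.2148·57 + 1.1085·66 + 0.1754·19 + 0.0847·90 + 0.1498·17 + 0.1658·89 + 0.1948·33 = 120.0945
  x_2 = 0.1880·57 + 0.0902·66 + 1.0744·19 + 0.1589·90 + 0.1316·17 + 0.0869·89 + 0.1812·33 = 67.3314
  x_3 = 0.0776·57 + 0.1111·66 + 0.1074·19 + 1.0945·90 + 0.0898·17 + 0.0973·89 + 0.1610·33 = 127.8019
  x_4 = 0.1897·57 + 0.1653·66 + 0.1379·19 + 0.1096·90 + 1.0982·17 + 0.1653·89 + 0.1925·33 = 73.9435
  x_5 = 0.2094·57 + 0.1310·66 + 0.1749·19 + 0.1312·90 + 0.1847·17 + 1.1174·89 + 0.1397·33 = 142.9214
  x_6 = 0.1773·57 + 0.0881·66 + 0.1032·19 + 0.1280·90 + 0.1216·17 + 0.1227·89 + 1.1281·33 = 79.6139

L[4,3] = 0.1096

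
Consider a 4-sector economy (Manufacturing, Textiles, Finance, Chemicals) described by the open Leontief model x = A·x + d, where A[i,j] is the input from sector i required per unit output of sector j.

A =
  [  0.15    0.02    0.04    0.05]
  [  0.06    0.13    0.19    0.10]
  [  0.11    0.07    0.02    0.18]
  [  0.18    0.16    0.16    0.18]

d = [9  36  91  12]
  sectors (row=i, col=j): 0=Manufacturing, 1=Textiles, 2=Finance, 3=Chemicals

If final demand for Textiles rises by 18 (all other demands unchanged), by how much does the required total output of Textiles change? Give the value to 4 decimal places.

21.8901

Form M = I − A:
  [  0.85   -0.02   -0.04   -0.05]
  [ -0.06    0.87   -0.19   -0.10]
  [ -0.11   -0.07    0.98   -0.18]
  [ -0.18   -0.16   -0.16    0.82]
Leontief inverse L = M⁻¹:
  [  1.2103    0.0516    0.0752    0.0966]
  [  0.1684    1.2161    0.2785    0.2197]
  [  0.2102    0.1435    1.1012    0.2720]
  [  0.3396    0.2766    0.2857    1.3367]
Total output x = L · d:
  x_0 = 1.2103·9 + 0.0516·36 + 0.0752·91 + 0.0966·12 = 20.7525
  x_1 = 0.1684·9 + 1.2161·36 + 0.2785·91 + 0.2197·12 = 73.2780
  x_2 = 0.2102·9 + 0.1435·36 + 1.1012·91 + 0.2720·12 = 110.5328
  x_3 = 0.3396·9 + 0.2766·36 + 0.2857·91 + 1.3367·12 = 55.0551
Δx_1 = L[1,1] · Δd_1 = 1.2161 · 18 = 21.8901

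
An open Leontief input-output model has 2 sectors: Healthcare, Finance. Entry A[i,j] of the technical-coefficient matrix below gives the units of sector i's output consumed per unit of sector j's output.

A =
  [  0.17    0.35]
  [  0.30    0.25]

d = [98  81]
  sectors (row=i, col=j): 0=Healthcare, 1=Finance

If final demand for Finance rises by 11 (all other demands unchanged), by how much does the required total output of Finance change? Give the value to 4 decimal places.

17.6425

Form M = I − A:
  [  0.83   -0.35]
  [ -0.30    0.75]
Leontief inverse L = M⁻¹:
  [  1.4493    0.6763]
  [  0.5797    1.6039]
Total output x = L · d:
  x_0 = 1.4493·98 + 0.6763·81 = 196.8116
  x_1 = 0.5797·98 + 1.6039·81 = 186.7246
Δx_1 = L[1,1] · Δd_1 = 1.6039 · 11 = 17.6425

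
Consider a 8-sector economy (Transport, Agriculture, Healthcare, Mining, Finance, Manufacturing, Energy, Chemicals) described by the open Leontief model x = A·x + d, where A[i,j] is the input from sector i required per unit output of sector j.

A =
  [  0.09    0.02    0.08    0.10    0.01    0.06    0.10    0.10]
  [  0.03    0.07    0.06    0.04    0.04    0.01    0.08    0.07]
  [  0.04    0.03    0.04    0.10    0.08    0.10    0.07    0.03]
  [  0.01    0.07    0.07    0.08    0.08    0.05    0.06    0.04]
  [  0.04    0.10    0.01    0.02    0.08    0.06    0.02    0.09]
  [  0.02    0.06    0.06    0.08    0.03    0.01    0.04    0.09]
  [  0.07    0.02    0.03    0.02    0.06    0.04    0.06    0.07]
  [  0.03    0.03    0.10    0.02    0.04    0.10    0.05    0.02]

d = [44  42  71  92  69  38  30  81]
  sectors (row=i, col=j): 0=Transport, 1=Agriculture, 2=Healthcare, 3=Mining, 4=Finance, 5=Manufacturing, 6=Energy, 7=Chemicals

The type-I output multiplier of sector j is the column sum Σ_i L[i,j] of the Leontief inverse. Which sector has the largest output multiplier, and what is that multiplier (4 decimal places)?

Chemicals (1.8851)

Form M = I − A:
  [  0.91   -0.02   -0.08   -0.10   -0.01   -0.06   -0.10   -0.10]
  [ -0.03    0.93   -0.06   -0.04   -0.04   -0.01   -0.08   -0.07]
  [ -0.04   -0.03    0.96   -0.10   -0.08   -0.10   -0.07   -0.03]
  [ -0.01   -0.07   -0.07    0.92   -0.08   -0.05   -0.06   -0.04]
  [ -0.04   -0.10   -0.01   -0.02    0.92   -0.06   -0.02   -0.09]
  [ -0.02   -0.06   -0.06   -0.08   -0.03    0.99   -0.04   -0.09]
  [ -0.07   -0.02   -0.03   -0.02   -0.06   -0.04    0.94   -0.07]
  [ -0.03   -0.03   -0.10   -0.02   -0.04   -0.10   -0.05    0.98]
Leontief inverse L = M⁻¹:
  [  1.1319    0.0637    0.1395    0.1595    0.0623    0.1177    0.1612    0.1589]
  [  0.0591    1.1033    0.0988    0.0762    0.0783    0.0495    0.1221    0.1114]
  [  0.0725    0.0761    1.0862    0.1489    0.1276    0.1435    0.1180    0.0855]
  [  0.0397    0.1137    0.1120    1.1234    0.1266    0.0925    0.1053    0.0891]
  [  0.0680    0.1395    0.0524    0.0562    1.1164    0.0976    0.0618    0.1367]
  [  0.0453    0.0940    0.1004    0.1173    0.0686    1.0502    0.0807    0.1277]
  [  0.0992    0.0507    0.0673    0.0554    0.0930    0.0775    1.0985    0.1122]
  [  0.0571    0.0637    0.1362    0.0624    0.0772    0.1368    0.0897    1.0636]
Total output x = L · d:
  x_0 = 1.1319·44 + 0.0637·42 + 0.1395·71 + 0.1595·92 + 0.0623·69 + 0.1177·38 + 0.1612·30 + 0.1589·81 = 103.5410
  x_1 = 0.0591·44 + 1.1033·42 + 0.0988·71 + 0.0762·92 + 0.0783·69 + 0.0495·38 + 0.1221·30 + 0.1114·81 = 82.9340
  x_2 = 0.0725·44 + 0.0761·42 + 1.0862·71 + 0.1489·92 + 0.1276·69 + 0.1435·38 + 0.1180·30 + 0.0855·81 = 121.9339
  x_3 = 0.0397·44 + 0.1137·42 + 0.1120·71 + 1.1234·92 + 0.1266·69 + 0.0925·38 + 0.1053·30 + 0.0891·81 = 140.4528
  x_4 = 0.0680·44 + 0.1395·42 + 0.0524·71 + 0.0562·92 + 1.1164·69 + 0.0976·38 + 0.0618·30 + 0.1367·81 = 111.4039
  x_5 = 0.0453·44 + 0.0940·42 + 0.1004·71 + 0.1173·92 + 0.0686·69 + 1.0502·38 + 0.0807·30 + 0.1277·81 = 81.2618
  x_6 = 0.0992·44 + 0.0507·42 + 0.0673·71 + 0.0554·92 + 0.0930·69 + 0.0775·38 + 1.0985·30 + 0.1122·81 = 67.7724
  x_7 = 0.0571·44 + 0.0637·42 + 0.1362·71 + 0.0624·92 + 0.0772·69 + 0.1368·38 + 0.0897·30 + 1.0636·81 = 119.9670
Output multipliers (column sums of L):
  Transport: 1.5729
  Agriculture: 1.7047
  Healthcare: 1.7928
  Mining: 1.7994
  Finance: 1.7499
  Manufacturing: 1.7653
  Energy: 1.8372
  Chemicals: 1.8851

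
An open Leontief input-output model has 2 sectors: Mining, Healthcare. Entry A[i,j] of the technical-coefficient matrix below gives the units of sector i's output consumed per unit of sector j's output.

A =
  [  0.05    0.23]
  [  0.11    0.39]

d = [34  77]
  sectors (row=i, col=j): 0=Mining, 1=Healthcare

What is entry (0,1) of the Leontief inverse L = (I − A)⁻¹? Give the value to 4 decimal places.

Form M = I − A:
  [  0.95   -0.23]
  [ -0.11    0.61]
Leontief inverse L = M⁻¹:
  [  1.1007    0.4150]
  [  0.1985    1.7142]
Total output x = L · d:
  x_0 = 1.1007·34 + 0.4150·77 = 69.3793
  x_1 = 0.1985·34 + 1.7142·77 = 138.7405

L[0,1] = 0.4150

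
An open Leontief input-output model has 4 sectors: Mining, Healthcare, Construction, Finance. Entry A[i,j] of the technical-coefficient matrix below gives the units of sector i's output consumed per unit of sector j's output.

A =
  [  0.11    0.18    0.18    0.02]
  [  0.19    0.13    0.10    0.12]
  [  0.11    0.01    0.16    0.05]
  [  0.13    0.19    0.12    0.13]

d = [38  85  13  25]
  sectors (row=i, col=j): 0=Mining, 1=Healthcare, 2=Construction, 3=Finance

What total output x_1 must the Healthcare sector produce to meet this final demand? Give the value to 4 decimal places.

128.0155

Form M = I − A:
  [  0.89   -0.18   -0.18   -0.02]
  [ -0.19    0.87   -0.10   -0.12]
  [ -0.11   -0.01    0.84   -0.05]
  [ -0.13   -0.19   -0.12    0.87]
Leontief inverse L = M⁻¹:
  [  1.2333    0.2771    0.3093    0.0844]
  [  0.3291    1.2632    0.2489    0.1961]
  [  0.1822    0.0708    1.2502    0.0858]
  [  0.2813    0.3270    0.2730    1.2167]
Total output x = L · d:
  x_0 = 1.2333·38 + 0.2771·85 + 0.3093·13 + 0.0844·25 = 76.5536
  x_1 = 0.3291·38 + 1.2632·85 + 0.2489·13 + 0.1961·25 = 128.0155
  x_2 = 0.1822·38 + 0.0708·85 + 1.2502·13 + 0.0858·25 = 31.3378
  x_3 = 0.2813·38 + 0.3270·85 + 0.2730·13 + 1.2167·25 = 72.4545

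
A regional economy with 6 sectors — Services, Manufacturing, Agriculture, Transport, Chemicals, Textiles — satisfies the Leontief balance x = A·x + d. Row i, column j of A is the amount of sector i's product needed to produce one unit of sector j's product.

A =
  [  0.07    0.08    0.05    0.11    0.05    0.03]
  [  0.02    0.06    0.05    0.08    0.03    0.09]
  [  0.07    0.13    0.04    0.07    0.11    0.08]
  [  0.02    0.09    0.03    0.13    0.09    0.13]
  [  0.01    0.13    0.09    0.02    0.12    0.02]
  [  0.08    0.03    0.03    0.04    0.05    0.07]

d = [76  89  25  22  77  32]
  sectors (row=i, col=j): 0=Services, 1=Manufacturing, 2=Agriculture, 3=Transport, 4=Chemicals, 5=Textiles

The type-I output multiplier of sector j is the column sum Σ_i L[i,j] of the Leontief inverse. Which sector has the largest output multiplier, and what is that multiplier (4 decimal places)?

Form M = I − A:
  [  0.93   -0.08   -0.05   -0.11   -0.05   -0.03]
  [ -0.02    0.94   -0.05   -0.08   -0.03   -0.09]
  [ -0.07   -0.13    0.96   -0.07   -0.11   -0.08]
  [ -0.02   -0.09   -0.03    0.87   -0.09   -0.13]
  [ -0.01   -0.13   -0.09   -0.02    0.88   -0.02]
  [ -0.08   -0.03   -0.03   -0.04   -0.05    0.93]
Leontief inverse L = M⁻¹:
  [  1.0958    0.1363    0.0810    0.1636    0.0983    0.0805]
  [  0.0441    1.1032    0.0742    0.1207    0.0693    0.1329]
  [  0.1020    0.1982    1.0814    0.1283    0.1686    0.1371]
  [  0.0521    0.1543    0.0678    1.1879    0.1491    0.1917]
  [  0.0329    0.1899    0.1252    0.0615    1.1703    0.0640]
  [  0.1030    0.0706    0.0539    0.0765    0.0855    1.1026]
Total output x = L · d:
  x_0 = 1.0958·76 + 0.1363·89 + 0.0810·25 + 0.1636·22 + 0.0983·77 + 0.0805·32 = 111.1816
  x_1 = 0.0441·76 + 1.1032·89 + 0.0742·25 + 0.1207·22 + 0.0693·77 + 0.1329·32 = 115.6349
  x_2 = 0.1020·76 + 0.1982·89 + 1.0814·25 + 0.1283·22 + 0.1686·77 + 0.1371·32 = 72.6248
  x_3 = 0.0521·76 + 0.1543·89 + 0.0678·25 + 1.1879·22 + 0.1491·77 + 0.1917·32 = 63.1310
  x_4 = 0.0329·76 + 0.1899·89 + 0.1252·25 + 0.0615·22 + 1.1703·77 + 0.0640·32 = 116.0491
  x_5 = 0.1030·76 + 0.0706·89 + 0.0539·25 + 0.0765·22 + 0.0855·77 + 1.1026·32 = 59.0000
Output multipliers (column sums of L):
  Services: 1.4299
  Manufacturing: 1.8525
  Agriculture: 1.4836
  Transport: 1.7385
  Chemicals: 1.7411
  Textiles: 1.7087

Manufacturing (1.8525)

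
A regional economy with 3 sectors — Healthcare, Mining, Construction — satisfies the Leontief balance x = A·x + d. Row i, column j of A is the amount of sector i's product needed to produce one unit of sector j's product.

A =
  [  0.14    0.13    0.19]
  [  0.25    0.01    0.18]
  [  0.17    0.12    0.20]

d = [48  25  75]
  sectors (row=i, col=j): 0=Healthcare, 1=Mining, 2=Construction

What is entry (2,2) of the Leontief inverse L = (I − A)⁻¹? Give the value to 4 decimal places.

Form M = I − A:
  [  0.86   -0.13   -0.19]
  [ -0.25    0.99   -0.18]
  [ -0.17   -0.12    0.80]
Leontief inverse L = M⁻¹:
  [  1.2950    0.2131    0.3555]
  [  0.3876    1.1022    0.3401]
  [  0.3333    0.2106    1.3766]
Total output x = L · d:
  x_0 = 1.2950·48 + 0.2131·25 + 0.3555·75 = 94.1549
  x_1 = 0.3876·48 + 1.1022·25 + 0.3401·75 = 71.6668
  x_2 = 0.3333·48 + 0.2106·25 + 1.3766·75 = 124.5079

L[2,2] = 1.3766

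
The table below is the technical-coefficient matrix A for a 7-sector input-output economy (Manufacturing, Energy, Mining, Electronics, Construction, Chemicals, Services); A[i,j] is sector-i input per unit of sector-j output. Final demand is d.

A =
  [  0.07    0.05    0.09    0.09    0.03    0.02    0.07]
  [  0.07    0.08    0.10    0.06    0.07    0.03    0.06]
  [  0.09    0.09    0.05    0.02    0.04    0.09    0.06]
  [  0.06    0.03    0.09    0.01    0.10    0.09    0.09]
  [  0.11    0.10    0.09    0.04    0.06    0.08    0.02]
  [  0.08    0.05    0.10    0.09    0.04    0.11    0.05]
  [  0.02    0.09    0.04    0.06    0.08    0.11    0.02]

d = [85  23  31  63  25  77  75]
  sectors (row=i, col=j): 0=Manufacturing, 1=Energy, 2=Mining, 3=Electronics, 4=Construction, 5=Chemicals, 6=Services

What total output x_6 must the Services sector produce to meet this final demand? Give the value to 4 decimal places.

116.0106

Form M = I − A:
  [  0.93   -0.05   -0.09   -0.09   -0.03   -0.02   -0.07]
  [ -0.07    0.92   -0.10   -0.06   -0.07   -0.03   -0.06]
  [ -0.09   -0.09    0.95   -0.02   -0.04   -0.09   -0.06]
  [ -0.06   -0.03   -0.09    0.99   -0.10   -0.09   -0.09]
  [ -0.11   -0.10   -0.09   -0.04    0.94   -0.08   -0.02]
  [ -0.08   -0.05   -0.10   -0.09   -0.04    0.89   -0.05]
  [ -0.02   -0.09   -0.04   -0.06   -0.08   -0.11    0.98]
Leontief inverse L = M⁻¹:
  [  1.1240    0.1035    0.1498    0.1285    0.0766    0.0778    0.1131]
  [  0.1337    1.1427    0.1686    0.1046    0.1207    0.0932    0.1067]
  [  0.1487    0.1471    1.1168    0.0682    0.0856    0.1486    0.1036]
  [  0.1249    0.0946    0.1585    1.0589    0.1485    0.1589    0.1328]
  [  0.1798    0.1647    0.1666    0.0921    1.1110    0.1445    0.0716]
  [  0.1505    0.1152    0.1780    0.1421    0.0953    1.1847    0.1041]
  [  0.0805    0.1452    0.1074    0.1033    0.1266    0.1707    1.0624]
Total output x = L · d:
  x_0 = 1.1240·85 + 0.1035·23 + 0.1498·31 + 0.1285·63 + 0.0766·25 + 0.0778·77 + 0.1131·75 = 127.0472
  x_1 = 0.1337·85 + 1.1427·23 + 0.1686·31 + 0.1046·63 + 0.1207·25 + 0.0932·77 + 0.1067·75 = 67.6557
  x_2 = 0.1487·85 + 0.1471·23 + 1.1168·31 + 0.0682·63 + 0.0856·25 + 0.1486·77 + 0.1036·75 = 76.2962
  x_3 = 0.1249·85 + 0.0946·23 + 0.1585·31 + 1.0589·63 + 0.1485·25 + 0.1589·77 + 0.1328·75 = 110.3127
  x_4 = 0.1798·85 + 0.1647·23 + 0.1666·31 + 0.0921·63 + 1.1110·25 + 0.1445·77 + 0.0716·75 = 74.3042
  x_5 = 0.1505·85 + 0.1152·23 + 0.1780·31 + 0.1421·63 + 0.0953·25 + 1.1847·77 + 0.1041·75 = 131.3225
  x_6 = 0.0805·85 + 0.1452·23 + 0.1074·31 + 0.1033·63 + 0.1266·25 + 0.1707·77 + 1.0624·75 = 116.0106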